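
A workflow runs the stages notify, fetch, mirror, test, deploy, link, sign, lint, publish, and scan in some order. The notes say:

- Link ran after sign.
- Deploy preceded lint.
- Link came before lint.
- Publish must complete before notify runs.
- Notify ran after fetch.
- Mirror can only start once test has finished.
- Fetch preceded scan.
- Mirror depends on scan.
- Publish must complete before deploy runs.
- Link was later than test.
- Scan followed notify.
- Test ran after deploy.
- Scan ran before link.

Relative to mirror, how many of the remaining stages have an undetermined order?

Forced before mirror: deploy, fetch, notify, publish, scan, and test.
That leaves link, lint, and sign with no forced order relative to mirror — 3.

3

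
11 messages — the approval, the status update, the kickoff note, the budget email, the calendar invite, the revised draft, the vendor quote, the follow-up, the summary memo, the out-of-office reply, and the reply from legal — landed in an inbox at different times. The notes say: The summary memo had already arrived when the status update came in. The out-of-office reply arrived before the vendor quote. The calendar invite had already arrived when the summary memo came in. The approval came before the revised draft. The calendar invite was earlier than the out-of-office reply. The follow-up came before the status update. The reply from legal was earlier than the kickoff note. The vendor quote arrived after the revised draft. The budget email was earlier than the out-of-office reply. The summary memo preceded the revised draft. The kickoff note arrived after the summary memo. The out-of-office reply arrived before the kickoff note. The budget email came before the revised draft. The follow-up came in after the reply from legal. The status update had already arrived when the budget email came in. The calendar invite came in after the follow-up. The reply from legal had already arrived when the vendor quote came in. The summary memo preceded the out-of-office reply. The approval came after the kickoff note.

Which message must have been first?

the reply from legal

The reply from legal has a chain of constraints placing it before every other message, so the reply from legal must be first.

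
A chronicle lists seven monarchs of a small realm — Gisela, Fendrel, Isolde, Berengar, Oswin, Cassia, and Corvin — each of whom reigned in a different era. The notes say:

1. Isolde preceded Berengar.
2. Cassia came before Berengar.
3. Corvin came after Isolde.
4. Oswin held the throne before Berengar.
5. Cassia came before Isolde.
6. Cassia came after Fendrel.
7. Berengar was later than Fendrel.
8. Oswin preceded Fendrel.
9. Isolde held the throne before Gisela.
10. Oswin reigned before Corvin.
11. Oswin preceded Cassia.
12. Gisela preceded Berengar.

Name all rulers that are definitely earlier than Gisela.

Cassia, Fendrel, Isolde, Oswin

Directly stated before Gisela: Isolde.
Cassia reaches Gisela via Cassia → Isolde → Gisela.
Fendrel reaches Gisela via Fendrel → Cassia → Isolde → Gisela.
Oswin reaches Gisela via Oswin → Cassia → Isolde → Gisela.
No chain forces Corvin (or any of the others) ahead of Gisela.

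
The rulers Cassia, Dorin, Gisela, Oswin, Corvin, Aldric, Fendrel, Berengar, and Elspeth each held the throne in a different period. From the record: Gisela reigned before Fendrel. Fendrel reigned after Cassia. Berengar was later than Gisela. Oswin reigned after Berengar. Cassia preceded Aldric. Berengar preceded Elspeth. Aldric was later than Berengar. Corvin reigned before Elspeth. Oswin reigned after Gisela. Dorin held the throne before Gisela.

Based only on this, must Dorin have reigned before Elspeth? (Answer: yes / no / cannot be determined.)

yes

Chain the constraints: Dorin → Gisela → Berengar → Elspeth. Each link is directly stated, so Dorin comes before Elspeth.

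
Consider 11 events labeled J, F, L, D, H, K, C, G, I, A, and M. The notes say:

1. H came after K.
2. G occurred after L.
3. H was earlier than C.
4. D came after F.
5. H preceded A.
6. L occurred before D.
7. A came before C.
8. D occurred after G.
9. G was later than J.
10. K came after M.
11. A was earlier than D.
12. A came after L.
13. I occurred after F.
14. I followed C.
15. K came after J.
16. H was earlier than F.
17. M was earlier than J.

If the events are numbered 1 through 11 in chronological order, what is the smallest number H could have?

J, K, and M must all come before H — 3 forced predecessors.
Nothing else is forced ahead of H, so its earliest slot is position 3 + 1 = 4.

4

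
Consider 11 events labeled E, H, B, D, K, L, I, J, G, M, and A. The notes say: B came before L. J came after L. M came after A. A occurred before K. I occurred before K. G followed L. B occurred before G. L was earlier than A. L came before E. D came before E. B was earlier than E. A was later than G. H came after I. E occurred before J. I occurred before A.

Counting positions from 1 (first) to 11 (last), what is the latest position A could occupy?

9

A must come before K and M — 2 events forced after it.
Everything else can be placed before A in some valid order, so A can sit as late as position 11 − 2 = 9.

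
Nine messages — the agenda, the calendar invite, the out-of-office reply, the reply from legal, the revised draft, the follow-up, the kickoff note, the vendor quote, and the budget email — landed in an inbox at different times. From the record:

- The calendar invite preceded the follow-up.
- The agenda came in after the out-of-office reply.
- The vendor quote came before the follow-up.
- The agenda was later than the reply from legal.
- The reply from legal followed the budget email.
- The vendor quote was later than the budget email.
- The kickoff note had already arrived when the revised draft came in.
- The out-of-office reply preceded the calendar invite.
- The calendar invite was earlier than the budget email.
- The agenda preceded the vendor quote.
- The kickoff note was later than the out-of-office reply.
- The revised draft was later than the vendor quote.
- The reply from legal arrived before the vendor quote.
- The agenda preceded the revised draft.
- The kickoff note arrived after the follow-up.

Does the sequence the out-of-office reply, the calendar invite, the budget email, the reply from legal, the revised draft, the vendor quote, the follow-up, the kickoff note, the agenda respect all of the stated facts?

The constraints require the agenda before the revised draft, but in the proposed sequence the revised draft appears ahead of the agenda. That one violation is enough.

no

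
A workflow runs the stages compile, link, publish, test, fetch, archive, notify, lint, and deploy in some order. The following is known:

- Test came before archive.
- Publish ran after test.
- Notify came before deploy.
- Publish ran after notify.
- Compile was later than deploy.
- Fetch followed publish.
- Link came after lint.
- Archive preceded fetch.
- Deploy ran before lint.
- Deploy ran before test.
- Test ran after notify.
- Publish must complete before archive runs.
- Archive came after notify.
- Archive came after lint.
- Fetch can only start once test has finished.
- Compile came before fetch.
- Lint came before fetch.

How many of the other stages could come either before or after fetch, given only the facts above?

1

Forced before fetch: archive, compile, deploy, lint, notify, publish, and test.
That leaves link with no forced order relative to fetch — 1.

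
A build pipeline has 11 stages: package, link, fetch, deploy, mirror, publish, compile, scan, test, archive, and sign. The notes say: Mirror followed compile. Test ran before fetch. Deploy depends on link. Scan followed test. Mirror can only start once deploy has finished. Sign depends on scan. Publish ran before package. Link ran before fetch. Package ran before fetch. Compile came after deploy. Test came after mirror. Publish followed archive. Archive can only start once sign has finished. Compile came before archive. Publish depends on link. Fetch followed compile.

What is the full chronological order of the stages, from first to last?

link, deploy, compile, mirror, test, scan, sign, archive, publish, package, fetch

The constraints fix every adjacent pair, so only one ordering works:
link → deploy → compile → mirror → test → scan → sign → archive → publish → package → fetch.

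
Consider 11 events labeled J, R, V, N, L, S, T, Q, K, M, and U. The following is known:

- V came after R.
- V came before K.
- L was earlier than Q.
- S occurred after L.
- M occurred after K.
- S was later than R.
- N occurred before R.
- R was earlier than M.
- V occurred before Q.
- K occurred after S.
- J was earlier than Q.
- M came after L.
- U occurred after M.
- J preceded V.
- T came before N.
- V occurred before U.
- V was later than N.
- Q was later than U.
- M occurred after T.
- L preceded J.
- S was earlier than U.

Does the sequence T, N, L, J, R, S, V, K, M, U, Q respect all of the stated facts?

Check each stated constraint against the proposed order — e.g. L is ahead of Q; T is ahead of M. Every pair is in the required order; nothing is violated.

yes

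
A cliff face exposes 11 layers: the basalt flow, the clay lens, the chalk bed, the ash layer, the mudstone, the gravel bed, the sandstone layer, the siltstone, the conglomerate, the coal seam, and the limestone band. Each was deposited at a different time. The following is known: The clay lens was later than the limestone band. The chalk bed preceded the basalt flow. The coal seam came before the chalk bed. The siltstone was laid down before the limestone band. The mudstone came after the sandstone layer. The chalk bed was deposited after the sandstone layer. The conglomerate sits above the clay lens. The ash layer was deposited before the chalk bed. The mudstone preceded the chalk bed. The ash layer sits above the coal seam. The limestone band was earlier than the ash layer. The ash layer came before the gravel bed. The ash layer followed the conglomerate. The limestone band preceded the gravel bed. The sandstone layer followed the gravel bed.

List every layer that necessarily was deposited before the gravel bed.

Directly stated before the gravel bed: the ash layer and the limestone band.
The clay lens reaches the gravel bed via the clay lens → the conglomerate → the ash layer → the gravel bed.
The coal seam reaches the gravel bed via the coal seam → the ash layer → the gravel bed.
The conglomerate reaches the gravel bed via the conglomerate → the ash layer → the gravel bed.
Likewise the siltstone reaches the gravel bed by chaining the stated constraints.
No chain forces the basalt flow (or any of the others) ahead of the gravel bed.

the ash layer, the clay lens, the coal seam, the conglomerate, the limestone band, the siltstone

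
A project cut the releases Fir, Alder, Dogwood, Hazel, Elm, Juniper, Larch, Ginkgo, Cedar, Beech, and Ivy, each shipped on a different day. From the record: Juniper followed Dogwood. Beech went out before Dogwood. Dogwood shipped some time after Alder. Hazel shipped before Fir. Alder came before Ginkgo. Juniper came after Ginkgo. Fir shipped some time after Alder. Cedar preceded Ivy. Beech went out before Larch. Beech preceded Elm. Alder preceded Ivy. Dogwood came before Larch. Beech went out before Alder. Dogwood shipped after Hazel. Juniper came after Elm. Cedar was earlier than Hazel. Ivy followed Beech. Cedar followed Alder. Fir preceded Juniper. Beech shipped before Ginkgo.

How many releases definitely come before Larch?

Directly stated before Larch: Beech and Dogwood.
Alder reaches Larch via Alder → Dogwood → Larch.
Cedar reaches Larch via Cedar → Hazel → Dogwood → Larch.
Hazel reaches Larch via Hazel → Dogwood → Larch.
No chain forces Ginkgo (or any of the others) ahead of Larch.
That's Alder, Beech, Cedar, Dogwood, and Hazel — 5 in all.

5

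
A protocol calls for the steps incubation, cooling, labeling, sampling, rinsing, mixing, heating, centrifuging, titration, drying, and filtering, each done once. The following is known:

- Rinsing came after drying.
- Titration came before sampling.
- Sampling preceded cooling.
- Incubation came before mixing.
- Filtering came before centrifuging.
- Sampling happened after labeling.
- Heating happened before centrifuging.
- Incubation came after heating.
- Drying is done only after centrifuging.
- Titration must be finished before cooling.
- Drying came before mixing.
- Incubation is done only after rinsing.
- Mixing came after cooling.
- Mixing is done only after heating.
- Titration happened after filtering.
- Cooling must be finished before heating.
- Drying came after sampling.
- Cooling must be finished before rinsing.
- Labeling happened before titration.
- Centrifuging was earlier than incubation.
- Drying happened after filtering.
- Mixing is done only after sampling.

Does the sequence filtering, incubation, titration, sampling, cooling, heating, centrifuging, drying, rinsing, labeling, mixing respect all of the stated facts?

no

The constraints require rinsing before incubation, but in the proposed sequence incubation appears ahead of rinsing. That one violation is enough.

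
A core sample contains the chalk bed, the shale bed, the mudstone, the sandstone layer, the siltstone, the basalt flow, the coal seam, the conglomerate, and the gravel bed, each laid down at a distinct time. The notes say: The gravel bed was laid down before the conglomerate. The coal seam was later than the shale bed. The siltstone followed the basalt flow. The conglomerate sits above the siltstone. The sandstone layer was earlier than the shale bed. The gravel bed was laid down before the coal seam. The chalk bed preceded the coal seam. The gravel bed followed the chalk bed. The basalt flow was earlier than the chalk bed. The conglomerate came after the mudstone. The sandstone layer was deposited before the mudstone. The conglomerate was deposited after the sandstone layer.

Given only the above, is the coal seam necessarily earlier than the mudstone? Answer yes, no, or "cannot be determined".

cannot be determined

No chain of stated constraints runs from the coal seam to the mudstone, and none runs from the mudstone to the coal seam either.
So the relative order of the coal seam and the mudstone is not fixed by the given facts.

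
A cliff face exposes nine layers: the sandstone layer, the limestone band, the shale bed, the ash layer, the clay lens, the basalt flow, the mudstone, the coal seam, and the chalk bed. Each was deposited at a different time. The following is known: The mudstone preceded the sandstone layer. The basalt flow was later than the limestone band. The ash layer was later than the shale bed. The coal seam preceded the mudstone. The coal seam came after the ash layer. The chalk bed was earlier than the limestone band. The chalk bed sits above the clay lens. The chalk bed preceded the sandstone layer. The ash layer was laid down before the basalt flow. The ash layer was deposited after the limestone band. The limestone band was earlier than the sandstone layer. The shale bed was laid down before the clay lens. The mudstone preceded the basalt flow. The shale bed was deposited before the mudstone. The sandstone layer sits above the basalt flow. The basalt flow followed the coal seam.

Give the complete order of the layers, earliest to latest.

The constraints fix every adjacent pair, so only one ordering works:
the shale bed → the clay lens → the chalk bed → the limestone band → the ash layer → the coal seam → the mudstone → the basalt flow → the sandstone layer.

the shale bed, the clay lens, the chalk bed, the limestone band, the ash layer, the coal seam, the mudstone, the basalt flow, the sandstone layer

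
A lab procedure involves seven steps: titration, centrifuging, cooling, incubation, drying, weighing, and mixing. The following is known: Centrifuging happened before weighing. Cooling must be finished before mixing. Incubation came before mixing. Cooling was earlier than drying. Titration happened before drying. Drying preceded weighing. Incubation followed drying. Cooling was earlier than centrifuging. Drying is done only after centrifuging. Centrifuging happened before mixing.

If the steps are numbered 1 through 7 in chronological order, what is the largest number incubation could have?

Incubation must come before mixing — 1 step forced after it.
Everything else can be placed before incubation in some valid order, so incubation can sit as late as position 7 − 1 = 6.

6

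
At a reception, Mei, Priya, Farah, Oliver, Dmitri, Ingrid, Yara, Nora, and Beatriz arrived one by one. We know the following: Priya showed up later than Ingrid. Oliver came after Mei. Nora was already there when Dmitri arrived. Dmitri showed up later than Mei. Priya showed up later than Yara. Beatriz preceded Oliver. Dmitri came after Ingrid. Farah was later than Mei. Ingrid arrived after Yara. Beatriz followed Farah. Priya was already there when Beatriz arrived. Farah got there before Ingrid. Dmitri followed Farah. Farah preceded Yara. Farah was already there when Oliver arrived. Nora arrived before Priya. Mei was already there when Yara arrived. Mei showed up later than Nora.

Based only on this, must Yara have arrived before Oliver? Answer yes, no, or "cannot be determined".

Chain the constraints: Yara → Priya → Beatriz → Oliver. Each link is directly stated, so Yara comes before Oliver.

yes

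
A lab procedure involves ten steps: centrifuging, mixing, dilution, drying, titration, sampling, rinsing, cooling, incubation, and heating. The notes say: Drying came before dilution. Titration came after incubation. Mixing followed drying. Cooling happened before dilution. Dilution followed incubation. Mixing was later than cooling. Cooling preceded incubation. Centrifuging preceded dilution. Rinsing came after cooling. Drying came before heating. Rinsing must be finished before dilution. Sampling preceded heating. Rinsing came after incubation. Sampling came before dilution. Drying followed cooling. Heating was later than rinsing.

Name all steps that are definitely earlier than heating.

Directly stated before heating: drying, rinsing, and sampling.
Cooling reaches heating via cooling → rinsing → heating.
Incubation reaches heating via incubation → rinsing → heating.
No chain forces dilution (or any of the others) ahead of heating.

cooling, drying, incubation, rinsing, sampling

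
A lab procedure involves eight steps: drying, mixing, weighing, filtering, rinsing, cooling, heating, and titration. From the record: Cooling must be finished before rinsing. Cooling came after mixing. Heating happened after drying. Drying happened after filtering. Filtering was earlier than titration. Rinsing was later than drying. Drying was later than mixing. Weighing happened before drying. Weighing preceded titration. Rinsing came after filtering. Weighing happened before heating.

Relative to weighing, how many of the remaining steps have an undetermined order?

Forced after weighing: drying, heating, rinsing, and titration.
That leaves cooling, filtering, and mixing with no forced order relative to weighing — 3.

3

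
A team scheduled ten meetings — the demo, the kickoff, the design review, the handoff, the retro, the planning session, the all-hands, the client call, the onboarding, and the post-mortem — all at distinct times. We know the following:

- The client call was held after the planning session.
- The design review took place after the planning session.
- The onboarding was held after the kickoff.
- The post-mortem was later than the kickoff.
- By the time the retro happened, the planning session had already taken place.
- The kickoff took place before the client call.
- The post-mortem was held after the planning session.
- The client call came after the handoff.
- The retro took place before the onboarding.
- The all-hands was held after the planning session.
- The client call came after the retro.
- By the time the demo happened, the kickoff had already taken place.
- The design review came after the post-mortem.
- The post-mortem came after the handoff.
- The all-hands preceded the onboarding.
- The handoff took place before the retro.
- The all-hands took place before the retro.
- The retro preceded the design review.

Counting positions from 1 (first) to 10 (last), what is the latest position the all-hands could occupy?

6

The all-hands must come before the client call, the design review, the onboarding, and the retro — 4 meetings forced after it.
Everything else can be placed before the all-hands in some valid order, so the all-hands can sit as late as position 10 − 4 = 6.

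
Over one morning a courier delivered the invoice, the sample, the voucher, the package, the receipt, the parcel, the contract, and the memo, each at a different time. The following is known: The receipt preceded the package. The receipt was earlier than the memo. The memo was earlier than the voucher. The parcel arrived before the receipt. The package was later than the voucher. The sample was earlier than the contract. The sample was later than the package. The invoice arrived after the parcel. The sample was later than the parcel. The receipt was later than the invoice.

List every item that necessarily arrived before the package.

Directly stated before the package: the receipt and the voucher.
The invoice reaches the package via the invoice → the receipt → the package.
The memo reaches the package via the memo → the voucher → the package.
The parcel reaches the package via the parcel → the receipt → the package.
No chain forces the contract (or any of the others) ahead of the package.

the invoice, the memo, the parcel, the receipt, the voucher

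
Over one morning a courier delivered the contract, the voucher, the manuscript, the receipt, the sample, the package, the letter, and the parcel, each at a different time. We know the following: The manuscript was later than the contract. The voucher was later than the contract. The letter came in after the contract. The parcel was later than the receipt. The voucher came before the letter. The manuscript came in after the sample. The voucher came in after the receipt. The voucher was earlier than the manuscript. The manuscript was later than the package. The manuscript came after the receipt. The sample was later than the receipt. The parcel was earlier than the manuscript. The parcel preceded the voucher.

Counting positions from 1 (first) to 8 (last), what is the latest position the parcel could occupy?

The parcel must come before the letter, the manuscript, and the voucher — 3 items forced after it.
Everything else can be placed before the parcel in some valid order, so the parcel can sit as late as position 8 − 3 = 5.

5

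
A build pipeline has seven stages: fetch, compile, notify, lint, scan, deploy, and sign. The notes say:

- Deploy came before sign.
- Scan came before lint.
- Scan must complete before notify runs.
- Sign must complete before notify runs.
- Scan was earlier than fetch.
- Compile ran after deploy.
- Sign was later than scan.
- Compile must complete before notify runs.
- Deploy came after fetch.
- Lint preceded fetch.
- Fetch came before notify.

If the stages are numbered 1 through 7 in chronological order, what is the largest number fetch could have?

Fetch must come before compile, deploy, notify, and sign — 4 stages forced after it.
Everything else can be placed before fetch in some valid order, so fetch can sit as late as position 7 − 4 = 3.

3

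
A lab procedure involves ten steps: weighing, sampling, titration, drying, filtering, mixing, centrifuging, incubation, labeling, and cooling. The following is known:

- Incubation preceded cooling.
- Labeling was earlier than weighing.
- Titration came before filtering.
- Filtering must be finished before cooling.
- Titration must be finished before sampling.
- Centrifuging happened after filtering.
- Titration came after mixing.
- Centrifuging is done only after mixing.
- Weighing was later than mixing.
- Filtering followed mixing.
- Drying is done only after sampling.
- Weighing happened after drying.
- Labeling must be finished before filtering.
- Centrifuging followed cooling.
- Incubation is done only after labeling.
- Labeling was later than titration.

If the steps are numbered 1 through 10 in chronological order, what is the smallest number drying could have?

4

Mixing, sampling, and titration must all come before drying — 3 forced predecessors.
Nothing else is forced ahead of drying, so its earliest slot is position 3 + 1 = 4.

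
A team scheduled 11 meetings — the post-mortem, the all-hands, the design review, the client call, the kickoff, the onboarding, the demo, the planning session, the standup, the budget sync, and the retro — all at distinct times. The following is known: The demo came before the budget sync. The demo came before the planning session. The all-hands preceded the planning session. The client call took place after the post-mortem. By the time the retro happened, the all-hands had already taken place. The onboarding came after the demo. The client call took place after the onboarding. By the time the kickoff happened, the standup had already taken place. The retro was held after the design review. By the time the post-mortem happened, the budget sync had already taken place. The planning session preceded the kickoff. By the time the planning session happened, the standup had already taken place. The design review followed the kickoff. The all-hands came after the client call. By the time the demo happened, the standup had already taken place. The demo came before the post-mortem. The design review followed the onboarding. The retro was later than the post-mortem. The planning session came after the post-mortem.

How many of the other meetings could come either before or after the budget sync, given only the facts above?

1

Forced before the budget sync: the demo and the standup; forced after the budget sync: the all-hands, the client call, the design review, the kickoff, the planning session, the post-mortem, and the retro.
That leaves the onboarding with no forced order relative to the budget sync — 1.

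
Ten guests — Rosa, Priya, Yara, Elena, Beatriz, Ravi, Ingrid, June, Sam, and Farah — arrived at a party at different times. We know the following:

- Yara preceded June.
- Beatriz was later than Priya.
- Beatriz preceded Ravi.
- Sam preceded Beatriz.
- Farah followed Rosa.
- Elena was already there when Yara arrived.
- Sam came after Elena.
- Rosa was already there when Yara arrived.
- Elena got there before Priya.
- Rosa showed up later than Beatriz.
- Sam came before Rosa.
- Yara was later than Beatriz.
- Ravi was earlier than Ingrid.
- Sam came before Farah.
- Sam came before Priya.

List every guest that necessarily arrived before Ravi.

Beatriz, Elena, Priya, Sam

Directly stated before Ravi: Beatriz.
Elena reaches Ravi via Elena → Sam → Beatriz → Ravi.
Priya reaches Ravi via Priya → Beatriz → Ravi.
Sam reaches Ravi via Sam → Beatriz → Ravi.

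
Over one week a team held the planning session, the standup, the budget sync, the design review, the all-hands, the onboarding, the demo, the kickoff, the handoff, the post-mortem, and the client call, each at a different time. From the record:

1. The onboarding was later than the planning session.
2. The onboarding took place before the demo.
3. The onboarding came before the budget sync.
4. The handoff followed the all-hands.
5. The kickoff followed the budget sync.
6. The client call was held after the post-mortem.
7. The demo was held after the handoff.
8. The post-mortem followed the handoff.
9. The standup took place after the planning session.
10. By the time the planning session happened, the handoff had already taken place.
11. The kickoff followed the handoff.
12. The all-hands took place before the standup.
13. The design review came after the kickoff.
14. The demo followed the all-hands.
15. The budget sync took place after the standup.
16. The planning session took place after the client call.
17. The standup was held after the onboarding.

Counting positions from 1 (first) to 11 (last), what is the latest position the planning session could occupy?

5

The planning session must come before the budget sync, the demo, the design review, the kickoff, the onboarding, and the standup — 6 meetings forced after it.
Everything else can be placed before the planning session in some valid order, so the planning session can sit as late as position 11 − 6 = 5.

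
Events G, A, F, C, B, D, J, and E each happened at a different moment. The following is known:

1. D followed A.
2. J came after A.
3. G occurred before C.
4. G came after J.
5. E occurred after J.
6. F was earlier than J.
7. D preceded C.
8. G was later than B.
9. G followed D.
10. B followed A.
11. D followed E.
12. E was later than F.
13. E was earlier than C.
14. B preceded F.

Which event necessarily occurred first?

A

A has a chain of constraints placing it before every other event, so A must be first.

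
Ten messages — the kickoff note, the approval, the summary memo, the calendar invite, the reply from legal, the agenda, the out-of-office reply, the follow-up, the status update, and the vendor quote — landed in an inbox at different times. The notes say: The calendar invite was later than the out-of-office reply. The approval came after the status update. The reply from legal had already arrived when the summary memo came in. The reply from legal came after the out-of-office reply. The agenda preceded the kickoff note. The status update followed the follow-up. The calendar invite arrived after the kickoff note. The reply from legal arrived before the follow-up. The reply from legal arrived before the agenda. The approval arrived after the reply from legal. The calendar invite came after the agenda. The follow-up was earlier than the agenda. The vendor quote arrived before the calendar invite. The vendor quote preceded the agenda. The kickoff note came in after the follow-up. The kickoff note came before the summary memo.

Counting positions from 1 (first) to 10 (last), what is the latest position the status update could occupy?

9

The status update must come before the approval — 1 message forced after it.
Everything else can be placed before the status update in some valid order, so the status update can sit as late as position 10 − 1 = 9.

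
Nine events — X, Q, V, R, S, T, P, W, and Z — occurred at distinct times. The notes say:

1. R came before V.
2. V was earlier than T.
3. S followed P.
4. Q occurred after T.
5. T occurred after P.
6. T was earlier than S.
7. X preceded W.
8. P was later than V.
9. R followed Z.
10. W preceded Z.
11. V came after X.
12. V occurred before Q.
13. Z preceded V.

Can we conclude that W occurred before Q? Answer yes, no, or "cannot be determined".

Chain the constraints: W → Z → V → Q. Each link is directly stated, so W comes before Q.

yes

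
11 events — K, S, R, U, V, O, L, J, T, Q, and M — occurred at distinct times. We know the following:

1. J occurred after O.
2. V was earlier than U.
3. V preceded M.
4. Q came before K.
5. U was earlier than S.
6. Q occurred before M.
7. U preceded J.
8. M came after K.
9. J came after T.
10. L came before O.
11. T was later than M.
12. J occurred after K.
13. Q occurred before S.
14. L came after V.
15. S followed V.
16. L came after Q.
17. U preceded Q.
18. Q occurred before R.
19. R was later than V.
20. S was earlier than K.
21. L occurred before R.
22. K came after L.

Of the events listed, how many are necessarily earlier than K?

Directly stated before K: L, Q, and S.
U reaches K via U → Q → K.
V reaches K via V → S → K.
No chain forces M (or any of the others) ahead of K.
That's L, Q, S, U, and V — 5 in all.

5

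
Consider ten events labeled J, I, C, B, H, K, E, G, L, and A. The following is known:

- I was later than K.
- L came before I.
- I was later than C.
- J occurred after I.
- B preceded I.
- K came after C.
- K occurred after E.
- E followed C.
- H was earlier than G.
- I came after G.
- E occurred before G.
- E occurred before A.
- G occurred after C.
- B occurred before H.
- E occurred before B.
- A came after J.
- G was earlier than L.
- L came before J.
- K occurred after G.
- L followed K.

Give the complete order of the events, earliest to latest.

C, E, B, H, G, K, L, I, J, A

The constraints fix every adjacent pair, so only one ordering works:
C → E → B → H → G → K → L → I → J → A.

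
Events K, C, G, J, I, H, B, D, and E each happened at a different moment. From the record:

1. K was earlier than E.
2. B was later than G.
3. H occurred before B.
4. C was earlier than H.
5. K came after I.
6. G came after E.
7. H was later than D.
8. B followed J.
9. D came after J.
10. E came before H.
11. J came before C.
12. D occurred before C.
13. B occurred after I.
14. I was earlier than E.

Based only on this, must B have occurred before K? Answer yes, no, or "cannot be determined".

Tracing the constraints gives K → E → H → B, so K must come before B.
That means B cannot be before K.

no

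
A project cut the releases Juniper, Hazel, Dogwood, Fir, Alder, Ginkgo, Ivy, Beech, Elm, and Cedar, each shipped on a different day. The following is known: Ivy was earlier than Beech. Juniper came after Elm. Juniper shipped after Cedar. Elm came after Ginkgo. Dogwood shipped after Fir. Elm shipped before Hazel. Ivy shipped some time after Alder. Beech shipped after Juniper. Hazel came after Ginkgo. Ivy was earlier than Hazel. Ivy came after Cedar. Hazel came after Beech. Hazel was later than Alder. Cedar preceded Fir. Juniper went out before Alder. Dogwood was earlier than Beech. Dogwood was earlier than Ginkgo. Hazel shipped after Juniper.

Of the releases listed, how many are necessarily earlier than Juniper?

Directly stated before Juniper: Cedar and Elm.
Dogwood reaches Juniper via Dogwood → Ginkgo → Elm → Juniper.
Fir reaches Juniper via Fir → Dogwood → Ginkgo → Elm → Juniper.
Ginkgo reaches Juniper via Ginkgo → Elm → Juniper.
That's Cedar, Dogwood, Elm, Fir, and Ginkgo — 5 in all.

5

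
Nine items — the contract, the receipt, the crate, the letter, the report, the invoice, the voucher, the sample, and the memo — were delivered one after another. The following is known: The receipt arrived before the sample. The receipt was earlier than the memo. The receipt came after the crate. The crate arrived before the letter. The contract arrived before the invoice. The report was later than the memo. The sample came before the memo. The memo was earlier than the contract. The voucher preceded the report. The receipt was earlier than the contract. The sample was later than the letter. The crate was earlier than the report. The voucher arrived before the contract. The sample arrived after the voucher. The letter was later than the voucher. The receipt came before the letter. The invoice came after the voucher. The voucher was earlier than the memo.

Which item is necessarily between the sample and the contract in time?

the memo

Tracing the constraints gives the sample → the memo → the contract, so the memo sits after the sample and before the contract.
No other item is forced both after the sample and before the contract.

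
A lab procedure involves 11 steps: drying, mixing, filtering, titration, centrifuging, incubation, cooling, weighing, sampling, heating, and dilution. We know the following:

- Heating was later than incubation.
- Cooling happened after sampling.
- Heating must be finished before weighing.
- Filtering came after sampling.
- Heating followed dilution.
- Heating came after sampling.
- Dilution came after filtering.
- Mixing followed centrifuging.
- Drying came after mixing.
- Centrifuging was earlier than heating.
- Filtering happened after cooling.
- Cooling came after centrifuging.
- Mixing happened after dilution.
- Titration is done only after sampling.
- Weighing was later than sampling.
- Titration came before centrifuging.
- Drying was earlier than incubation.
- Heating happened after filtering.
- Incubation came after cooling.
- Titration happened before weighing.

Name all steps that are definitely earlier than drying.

Directly stated before drying: mixing.
Centrifuging reaches drying via centrifuging → mixing → drying.
Cooling reaches drying via cooling → filtering → dilution → mixing → drying.
Dilution reaches drying via dilution → mixing → drying.
Likewise filtering, sampling, and titration each reach drying by chaining the stated constraints.

centrifuging, cooling, dilution, filtering, mixing, sampling, titration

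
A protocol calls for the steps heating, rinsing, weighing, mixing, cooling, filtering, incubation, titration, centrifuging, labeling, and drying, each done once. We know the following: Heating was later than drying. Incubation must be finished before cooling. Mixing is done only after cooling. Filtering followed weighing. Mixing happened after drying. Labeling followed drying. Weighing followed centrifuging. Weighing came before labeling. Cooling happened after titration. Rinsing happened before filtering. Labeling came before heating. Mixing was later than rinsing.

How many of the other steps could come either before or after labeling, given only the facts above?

Forced before labeling: centrifuging, drying, and weighing; forced after labeling: heating.
That leaves cooling, filtering, incubation, mixing, rinsing, and titration with no forced order relative to labeling — 6.

6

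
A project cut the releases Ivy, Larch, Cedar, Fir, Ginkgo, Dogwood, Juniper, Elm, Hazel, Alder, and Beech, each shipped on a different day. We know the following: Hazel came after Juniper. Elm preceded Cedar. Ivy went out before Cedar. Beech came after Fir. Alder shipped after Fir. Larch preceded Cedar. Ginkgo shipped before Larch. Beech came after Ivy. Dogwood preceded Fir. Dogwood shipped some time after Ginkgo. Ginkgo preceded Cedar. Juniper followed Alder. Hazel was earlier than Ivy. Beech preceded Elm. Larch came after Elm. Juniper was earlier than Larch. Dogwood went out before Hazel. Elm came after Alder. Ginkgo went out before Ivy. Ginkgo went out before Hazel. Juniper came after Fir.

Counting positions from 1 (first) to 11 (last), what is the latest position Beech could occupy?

8

Beech must come before Cedar, Elm, and Larch — 3 releases forced after it.
Everything else can be placed before Beech in some valid order, so Beech can sit as late as position 11 − 3 = 8.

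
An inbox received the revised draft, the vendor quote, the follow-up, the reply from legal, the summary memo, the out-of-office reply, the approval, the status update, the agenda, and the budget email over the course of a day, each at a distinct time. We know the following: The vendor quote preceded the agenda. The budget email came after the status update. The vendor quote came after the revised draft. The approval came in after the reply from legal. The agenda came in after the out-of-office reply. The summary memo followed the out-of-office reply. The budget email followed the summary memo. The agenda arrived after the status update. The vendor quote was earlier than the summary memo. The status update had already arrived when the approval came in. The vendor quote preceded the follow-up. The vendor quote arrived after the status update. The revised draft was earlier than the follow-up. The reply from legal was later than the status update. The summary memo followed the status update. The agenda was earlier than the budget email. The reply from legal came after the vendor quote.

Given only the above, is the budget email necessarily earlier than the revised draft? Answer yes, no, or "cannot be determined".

no

Tracing the constraints gives the revised draft → the vendor quote → the agenda → the budget email, so the revised draft must come before the budget email.
That means the budget email cannot be before the revised draft.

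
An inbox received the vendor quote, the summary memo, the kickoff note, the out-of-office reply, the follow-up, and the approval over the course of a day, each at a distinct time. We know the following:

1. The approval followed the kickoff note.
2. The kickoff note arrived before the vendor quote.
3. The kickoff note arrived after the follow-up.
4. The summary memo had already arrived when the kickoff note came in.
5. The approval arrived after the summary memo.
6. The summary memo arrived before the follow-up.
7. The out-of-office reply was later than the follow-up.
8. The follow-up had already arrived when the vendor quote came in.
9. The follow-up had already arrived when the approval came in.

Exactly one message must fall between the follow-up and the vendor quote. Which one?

Tracing the constraints gives the follow-up → the kickoff note → the vendor quote, so the kickoff note sits after the follow-up and before the vendor quote.
No other message is forced both after the follow-up and before the vendor quote.

the kickoff note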